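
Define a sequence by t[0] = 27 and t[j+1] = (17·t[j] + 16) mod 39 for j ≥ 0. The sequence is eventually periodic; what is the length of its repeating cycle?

6

We have t[0] = 27,  t[1] = 7,  t[2] = 18,  t[3] = 10,  t[4] = 30,  t[5] = 19,  t[6] = 27.
Since t[6] = t[0] = 27, the sequence is periodic with period 6.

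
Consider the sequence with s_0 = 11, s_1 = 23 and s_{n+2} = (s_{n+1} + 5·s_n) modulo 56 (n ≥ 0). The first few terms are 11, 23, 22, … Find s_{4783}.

Computing terms: s_0 = 11,  s_1 = 23,  s_2 = 22,  s_3 = 25,  s_4 = 23,  s_5 = 36,  s_6 = 39,  s_7 = 51,  s_8 = 22,  s_9 = 53,  s_{10} = 51,  s_{11} = 36,  s_{12} = 11,  s_{13} = 23.
Since (s_{12}, s_{13}) = (s_0, s_1) = (11, 23) (two consecutive terms determine the rest), the sequence is periodic with period 12.
So s_{4783} = s_{0 + ((4783-0) mod 12)} = s_7 = 51.

51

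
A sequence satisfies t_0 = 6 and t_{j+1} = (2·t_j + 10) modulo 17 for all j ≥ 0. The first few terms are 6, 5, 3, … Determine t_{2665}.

We have t_0 = 6, t_1 = 5, t_2 = 3, t_3 = 16, t_4 = 8, t_5 = 9, t_6 = 11, t_7 = 15, t_8 = 6.
The sequence repeats with period 8.
So t_{2665} = t_{0 + ((2665-0) mod 8)} = t_1 = 5.

5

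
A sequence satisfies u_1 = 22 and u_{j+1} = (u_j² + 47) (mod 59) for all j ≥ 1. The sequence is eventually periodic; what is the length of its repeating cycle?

Listing terms: u_1 = 22, u_2 = 0, u_3 = 47, u_4 = 14, u_5 = 7, u_6 = 37, u_7 = 0.
Since u_7 = u_2 = 0, the sequence is eventually periodic: after a pre-period of length 1 it cycles with period 5.

5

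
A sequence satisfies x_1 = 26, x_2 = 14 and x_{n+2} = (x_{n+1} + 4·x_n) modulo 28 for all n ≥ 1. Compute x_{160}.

We have x_1 = 26, x_2 = 14, x_3 = 6, x_4 = 6, x_5 = 2, x_6 = 26, x_7 = 6, x_8 = 26, x_9 = 22, x_{10} = 14, x_{11} = 18, x_{12} = 18, x_{13} = 6, x_{14} = 22, x_{15} = 18, x_{16} = 22, x_{17} = 10, x_{18} = 14, x_{19} = 26, x_{20} = 26, x_{21} = 18, x_{22} = 10, x_{23} = 26, x_{24} = 10, x_{25} = 2, x_{26} = 14, x_{27} = 22, x_{28} = 22, x_{29} = 26, x_{30} = 2, x_{31} = 22, x_{32} = 2, x_{33} = 6, x_{34} = 14, x_{35} = 10, x_{36} = 10, x_{37} = 22, x_{38} = 6, x_{39} = 10, x_{40} = 6, x_{41} = 18, x_{42} = 14, x_{43} = 2, x_{44} = 2, x_{45} = 10, x_{46} = 18, x_{47} = 2, x_{48} = 18, x_{49} = 26, x_{50} = 14.
The sequence repeats with period 48.
(160 - 1) mod 48 = 15, so x_{160} = x_{16} = 22.

22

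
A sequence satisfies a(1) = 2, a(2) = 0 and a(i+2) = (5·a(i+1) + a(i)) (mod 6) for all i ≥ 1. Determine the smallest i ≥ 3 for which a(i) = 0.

6

Computing terms: a(1) = 2,  a(2) = 0,  a(3) = 2,  a(4) = 4,  a(5) = 4,  a(6) = 0,  a(7) = 4,  a(8) = 2,  a(9) = 2,  a(10) = 0.
The sequence repeats with period 8.
The value 0 first appears (with i ≥ 3) at a(6).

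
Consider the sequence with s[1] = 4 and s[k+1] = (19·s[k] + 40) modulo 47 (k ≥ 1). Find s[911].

s[1] = 4, s[2] = 22, s[3] = 35, s[4] = 0, s[5] = 40, s[6] = 1, s[7] = 12, s[8] = 33, s[9] = 9, s[10] = 23, s[11] = 7, s[12] = 32, s[13] = 37, s[14] = 38, s[15] = 10, s[16] = 42, s[17] = 39, s[18] = 29, s[19] = 27, s[20] = 36, s[21] = 19, s[22] = 25, s[23] = 45, s[24] = 2, s[25] = 31, s[26] = 18, s[27] = 6, s[28] = 13, s[29] = 5, s[30] = 41, s[31] = 20, s[32] = 44, s[33] = 30, s[34] = 46, s[35] = 21, s[36] = 16, s[37] = 15, s[38] = 43, s[39] = 11, s[40] = 14, s[41] = 24, s[42] = 26, s[43] = 17, s[44] = 34, s[45] = 28, s[46] = 8, s[47] = 4.
Since s[47] = s[1] = 4, the sequence is periodic with period 46.
So s[911] = s[1 + ((911-1) mod 46)] = s[37] = 15.

15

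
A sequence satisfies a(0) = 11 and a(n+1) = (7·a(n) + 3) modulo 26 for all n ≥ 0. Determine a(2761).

Computing terms: a(0) = 11; a(1) = 2; a(2) = 17; a(3) = 18; a(4) = 25; a(5) = 22; a(6) = 1; a(7) = 10; a(8) = 21; a(9) = 20; a(10) = 13; a(11) = 16; a(12) = 11.
Since a(12) = a(0) = 11, the sequence is periodic with period 12.
So a(2761) = a(0 + ((2761-0) mod 12)) = a(1) = 2.

2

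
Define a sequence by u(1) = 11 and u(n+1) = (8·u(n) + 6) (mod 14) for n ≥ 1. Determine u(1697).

Computing terms: u(1) = 11,  u(2) = 10,  u(3) = 2,  u(4) = 8,  u(5) = 0,  u(6) = 6,  u(7) = 12,  u(8) = 4,  u(9) = 10.
Since u(9) = u(2) = 10, the sequence is eventually periodic: after a pre-period of length 1 it cycles with period 7.
For n ≥ 2, u(n) depends only on (n - 2) mod 7. (1697 - 2) mod 7 = 1, so u(1697) = u(3) = 2.

2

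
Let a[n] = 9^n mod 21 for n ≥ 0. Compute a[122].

We have a[0] = 1,  a[1] = 9,  a[2] = 18,  a[3] = 15,  a[4] = 9.
Since a[4] = a[1] = 9, the sequence is eventually periodic: after a pre-period of length 1 it cycles with period 3.
For n ≥ 1, a[n] depends only on (n - 1) mod 3. (122 - 1) mod 3 = 1, so a[122] = a[2] = 18.

18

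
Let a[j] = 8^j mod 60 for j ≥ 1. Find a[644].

16

a[1] = 8, a[2] = 4, a[3] = 32, a[4] = 16, a[5] = 8.
The sequence repeats with period 4.
So a[644] = a[1 + ((644-1) mod 4)] = a[4] = 16.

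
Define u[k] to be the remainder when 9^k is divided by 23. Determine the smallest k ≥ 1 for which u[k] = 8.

5

Listing terms: u[0] = 1; u[1] = 9; u[2] = 12; u[3] = 16; u[4] = 6; u[5] = 8; u[6] = 3; u[7] = 4; u[8] = 13; u[9] = 2; u[10] = 18; u[11] = 1.
Since u[11] = u[0] = 1, the sequence is periodic with period 11.
The value 8 first appears (with k ≥ 1) at u[5].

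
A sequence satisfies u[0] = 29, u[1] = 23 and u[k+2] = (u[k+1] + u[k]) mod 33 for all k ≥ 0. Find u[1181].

We have u[0] = 29, u[1] = 23, u[2] = 19, u[3] = 9, u[4] = 28, u[5] = 4, u[6] = 32, u[7] = 3, u[8] = 2, u[9] = 5, u[10] = 7, u[11] = 12, u[12] = 19, u[13] = 31, u[14] = 17, u[15] = 15, u[16] = 32, u[17] = 14, u[18] = 13, u[19] = 27, u[20] = 7, u[21] = 1, u[22] = 8, u[23] = 9, u[24] = 17, u[25] = 26, u[26] = 10, u[27] = 3, u[28] = 13, u[29] = 16, u[30] = 29, u[31] = 12, u[32] = 8, u[33] = 20, u[34] = 28, u[35] = 15, u[36] = 10, u[37] = 25, u[38] = 2, u[39] = 27, u[40] = 29, u[41] = 23.
Since (u[40], u[41]) = (u[0], u[1]) = (29, 23) (two consecutive terms determine the rest), the sequence is periodic with period 40.
So u[1181] = u[0 + ((1181-0) mod 40)] = u[21] = 1.

1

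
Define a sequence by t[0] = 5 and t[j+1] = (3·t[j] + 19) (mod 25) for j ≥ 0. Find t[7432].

10

Listing terms: t[0] = 5, t[1] = 9, t[2] = 21, t[3] = 7, t[4] = 15, t[5] = 14, t[6] = 11, t[7] = 2, t[8] = 0, t[9] = 19, t[10] = 1, t[11] = 22, t[12] = 10, t[13] = 24, t[14] = 16, t[15] = 17, t[16] = 20, t[17] = 4, t[18] = 6, t[19] = 12, t[20] = 5.
Since t[20] = t[0] = 5, the sequence is periodic with period 20.
(7432 - 0) mod 20 = 12, so t[7432] = t[12] = 10.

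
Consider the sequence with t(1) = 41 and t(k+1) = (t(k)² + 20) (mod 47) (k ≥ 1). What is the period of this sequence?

6

Listing terms: t(1) = 41; t(2) = 9; t(3) = 7; t(4) = 22; t(5) = 34; t(6) = 1; t(7) = 21; t(8) = 38; t(9) = 7.
Since t(9) = t(3) = 7, the sequence is eventually periodic: after a pre-period of length 2 it cycles with period 6.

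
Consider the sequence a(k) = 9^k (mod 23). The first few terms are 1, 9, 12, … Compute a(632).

Listing terms: a(0) = 1; a(1) = 9; a(2) = 12; a(3) = 16; a(4) = 6; a(5) = 8; a(6) = 3; a(7) = 4; a(8) = 13; a(9) = 2; a(10) = 18; a(11) = 1.
Since a(11) = a(0) = 1, the sequence is periodic with period 11.
So a(632) = a(0 + ((632-0) mod 11)) = a(5) = 8.

8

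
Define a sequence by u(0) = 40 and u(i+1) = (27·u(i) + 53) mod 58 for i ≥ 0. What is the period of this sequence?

28

We have u(0) = 40, u(1) = 31, u(2) = 20, u(3) = 13, u(4) = 56, u(5) = 57, u(6) = 26, u(7) = 1, u(8) = 22, u(9) = 9, u(10) = 6, u(11) = 41, u(12) = 0, u(13) = 53, u(14) = 34, u(15) = 43, u(16) = 54, u(17) = 3, u(18) = 18, u(19) = 17, u(20) = 48, u(21) = 15, u(22) = 52, u(23) = 7, u(24) = 10, u(25) = 33, u(26) = 16, u(27) = 21, u(28) = 40.
The sequence repeats with period 28.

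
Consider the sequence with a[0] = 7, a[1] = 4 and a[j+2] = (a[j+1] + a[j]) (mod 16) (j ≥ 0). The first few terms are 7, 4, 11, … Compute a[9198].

We have a[0] = 7; a[1] = 4; a[2] = 11; a[3] = 15; a[4] = 10; a[5] = 9; a[6] = 3; a[7] = 12; a[8] = 15; a[9] = 11; a[10] = 10; a[11] = 5; a[12] = 15; a[13] = 4; a[14] = 3; a[15] = 7; a[16] = 10; a[17] = 1; a[18] = 11; a[19] = 12; a[20] = 7; a[21] = 3; a[22] = 10; a[23] = 13; a[24] = 7; a[25] = 4.
Since (a[24], a[25]) = (a[0], a[1]) = (7, 4) (two consecutive terms determine the rest), the sequence is periodic with period 24.
So a[9198] = a[0 + ((9198-0) mod 24)] = a[6] = 3.

3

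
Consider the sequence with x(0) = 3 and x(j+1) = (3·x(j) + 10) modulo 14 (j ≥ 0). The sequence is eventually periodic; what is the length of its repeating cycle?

Computing terms: x(0) = 3, x(1) = 5, x(2) = 11, x(3) = 1, x(4) = 13, x(5) = 7, x(6) = 3.
Since x(6) = x(0) = 3, the sequence is periodic with period 6.

6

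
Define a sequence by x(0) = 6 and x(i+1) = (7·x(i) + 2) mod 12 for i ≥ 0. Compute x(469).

8

Computing terms: x(0) = 6; x(1) = 8; x(2) = 10; x(3) = 0; x(4) = 2; x(5) = 4; x(6) = 6.
The sequence repeats with period 6.
So x(469) = x(0 + ((469-0) mod 6)) = x(1) = 8.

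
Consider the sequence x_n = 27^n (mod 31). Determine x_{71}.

Computing terms: x_0 = 1,  x_1 = 27,  x_2 = 16,  x_3 = 29,  x_4 = 8,  x_5 = 30,  x_6 = 4,  x_7 = 15,  x_8 = 2,  x_9 = 23,  x_{10} = 1.
Since x_{10} = x_0 = 1, the sequence is periodic with period 10.
(71 - 0) mod 10 = 1, so x_{71} = x_1 = 27.

27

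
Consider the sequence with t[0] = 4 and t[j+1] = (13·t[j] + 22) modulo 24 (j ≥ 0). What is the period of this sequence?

12

Listing terms: t[0] = 4,  t[1] = 2,  t[2] = 0,  t[3] = 22,  t[4] = 20,  t[5] = 18,  t[6] = 16,  t[7] = 14,  t[8] = 12,  t[9] = 10,  t[10] = 8,  t[11] = 6,  t[12] = 4.
Since t[12] = t[0] = 4, the sequence is periodic with period 12.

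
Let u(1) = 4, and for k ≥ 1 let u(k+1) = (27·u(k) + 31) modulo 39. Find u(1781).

25

Computing terms: u(1) = 4; u(2) = 22; u(3) = 1; u(4) = 19; u(5) = 37; u(6) = 16; u(7) = 34; u(8) = 13; u(9) = 31; u(10) = 10; u(11) = 28; u(12) = 7; u(13) = 25; u(14) = 4.
The sequence repeats with period 13.
(1781 - 1) mod 13 = 12, so u(1781) = u(13) = 25.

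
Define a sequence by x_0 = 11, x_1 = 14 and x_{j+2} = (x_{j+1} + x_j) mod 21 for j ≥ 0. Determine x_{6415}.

3

We have x_0 = 11; x_1 = 14; x_2 = 4; x_3 = 18; x_4 = 1; x_5 = 19; x_6 = 20; x_7 = 18; x_8 = 17; x_9 = 14; x_{10} = 10; x_{11} = 3; x_{12} = 13; x_{13} = 16; x_{14} = 8; x_{15} = 3; x_{16} = 11; x_{17} = 14.
Since (x_{16}, x_{17}) = (x_0, x_1) = (11, 14) (two consecutive terms determine the rest), the sequence is periodic with period 16.
(6415 - 0) mod 16 = 15, so x_{6415} = x_{15} = 3.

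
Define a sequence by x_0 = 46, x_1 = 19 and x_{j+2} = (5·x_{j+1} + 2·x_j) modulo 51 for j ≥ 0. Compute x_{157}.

40

We have x_0 = 46,  x_1 = 19,  x_2 = 34,  x_3 = 4,  x_4 = 37,  x_5 = 40,  x_6 = 19,  x_7 = 22,  x_8 = 46,  x_9 = 19.
Since (x_8, x_9) = (x_0, x_1) = (46, 19) (two consecutive terms determine the rest), the sequence is periodic with period 8.
(157 - 0) mod 8 = 5, so x_{157} = x_5 = 40.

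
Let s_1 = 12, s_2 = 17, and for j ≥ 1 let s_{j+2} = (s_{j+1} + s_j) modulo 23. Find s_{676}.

s_1 = 12, s_2 = 17, s_3 = 6, s_4 = 0, s_5 = 6, s_6 = 6, s_7 = 12, s_8 = 18, s_9 = 7, s_{10} = 2, s_{11} = 9, s_{12} = 11, s_{13} = 20, s_{14} = 8, s_{15} = 5, s_{16} = 13, s_{17} = 18, s_{18} = 8, s_{19} = 3, s_{20} = 11, s_{21} = 14, s_{22} = 2, s_{23} = 16, s_{24} = 18, s_{25} = 11, s_{26} = 6, s_{27} = 17, s_{28} = 0, s_{29} = 17, s_{30} = 17, s_{31} = 11, s_{32} = 5, s_{33} = 16, s_{34} = 21, s_{35} = 14, s_{36} = 12, s_{37} = 3, s_{38} = 15, s_{39} = 18, s_{40} = 10, s_{41} = 5, s_{42} = 15, s_{43} = 20, s_{44} = 12, s_{45} = 9, s_{46} = 21, s_{47} = 7, s_{48} = 5, s_{49} = 12, s_{50} = 17.
Since (s_{49}, s_{50}) = (s_1, s_2) = (12, 17) (two consecutive terms determine the rest), the sequence is periodic with period 48.
(676 - 1) mod 48 = 3, so s_{676} = s_4 = 0.

0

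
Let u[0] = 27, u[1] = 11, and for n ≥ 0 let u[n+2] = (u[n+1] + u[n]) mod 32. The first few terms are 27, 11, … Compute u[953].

Computing terms: u[0] = 27, u[1] = 11, u[2] = 6, u[3] = 17, u[4] = 23, u[5] = 8, u[6] = 31, u[7] = 7, u[8] = 6, u[9] = 13, u[10] = 19, u[11] = 0, u[12] = 19, u[13] = 19, u[14] = 6, u[15] = 25, u[16] = 31, u[17] = 24, u[18] = 23, u[19] = 15, u[20] = 6, u[21] = 21, u[22] = 27, u[23] = 16, u[24] = 11, u[25] = 27, u[26] = 6, u[27] = 1, u[28] = 7, u[29] = 8, u[30] = 15, u[31] = 23, u[32] = 6, u[33] = 29, u[34] = 3, u[35] = 0, u[36] = 3, u[37] = 3, u[38] = 6, u[39] = 9, u[40] = 15, u[41] = 24, u[42] = 7, u[43] = 31, u[44] = 6, u[45] = 5, u[46] = 11, u[47] = 16, u[48] = 27, u[49] = 11.
The sequence repeats with period 48.
So u[953] = u[0 + ((953-0) mod 48)] = u[41] = 24.

24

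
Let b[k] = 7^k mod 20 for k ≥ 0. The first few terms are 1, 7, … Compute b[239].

b[0] = 1,  b[1] = 7,  b[2] = 9,  b[3] = 3,  b[4] = 1.
The sequence repeats with period 4.
So b[239] = b[0 + ((239-0) mod 4)] = b[3] = 3.

3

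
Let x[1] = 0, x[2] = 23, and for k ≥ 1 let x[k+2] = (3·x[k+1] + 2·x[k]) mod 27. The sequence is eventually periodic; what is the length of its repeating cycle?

Listing terms: x[1] = 0, x[2] = 23, x[3] = 15, x[4] = 10, x[5] = 6, x[6] = 11, x[7] = 18, x[8] = 22, x[9] = 21, x[10] = 26, x[11] = 12, x[12] = 7, x[13] = 18, x[14] = 14, x[15] = 24, x[16] = 19, x[17] = 24, x[18] = 2, x[19] = 0, x[20] = 4, x[21] = 12, x[22] = 17, x[23] = 21, x[24] = 16, x[25] = 9, x[26] = 5, x[27] = 6, x[28] = 1, x[29] = 15, x[30] = 20, x[31] = 9, x[32] = 13, x[33] = 3, x[34] = 8, x[35] = 3, x[36] = 25, x[37] = 0, x[38] = 23.
The sequence repeats with period 36.

36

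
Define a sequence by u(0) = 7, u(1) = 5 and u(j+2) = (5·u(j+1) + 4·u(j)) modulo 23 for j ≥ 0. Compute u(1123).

We have u(0) = 7,  u(1) = 5,  u(2) = 7,  u(3) = 9,  u(4) = 4,  u(5) = 10,  u(6) = 20,  u(7) = 2,  u(8) = 21,  u(9) = 21,  u(10) = 5,  u(11) = 17,  u(12) = 13,  u(13) = 18,  u(14) = 4,  u(15) = 0,  u(16) = 16,  u(17) = 11,  u(18) = 4,  u(19) = 18,  u(20) = 14,  u(21) = 4,  u(22) = 7,  u(23) = 5.
The sequence repeats with period 22.
(1123 - 0) mod 22 = 1, so u(1123) = u(1) = 5.

5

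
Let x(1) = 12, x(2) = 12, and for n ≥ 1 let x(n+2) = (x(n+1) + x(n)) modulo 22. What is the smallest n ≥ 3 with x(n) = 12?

x(1) = 12, x(2) = 12, x(3) = 2, x(4) = 14, x(5) = 16, x(6) = 8, x(7) = 2, x(8) = 10, x(9) = 12, x(10) = 0, x(11) = 12, x(12) = 12.
Since (x(11), x(12)) = (x(1), x(2)) = (12, 12) (two consecutive terms determine the rest), the sequence is periodic with period 10.
The value 12 first appears (with n ≥ 3) at x(9).

9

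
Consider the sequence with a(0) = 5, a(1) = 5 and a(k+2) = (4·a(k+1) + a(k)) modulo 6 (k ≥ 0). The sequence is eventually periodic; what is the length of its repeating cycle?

a(0) = 5; a(1) = 5; a(2) = 1; a(3) = 3; a(4) = 1; a(5) = 1; a(6) = 5; a(7) = 3; a(8) = 5; a(9) = 5.
Since (a(8), a(9)) = (a(0), a(1)) = (5, 5) (two consecutive terms determine the rest), the sequence is periodic with period 8.

8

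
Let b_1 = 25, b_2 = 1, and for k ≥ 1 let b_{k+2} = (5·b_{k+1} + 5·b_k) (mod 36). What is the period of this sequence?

We have b_1 = 25,  b_2 = 1,  b_3 = 22,  b_4 = 7,  b_5 = 1,  b_6 = 4,  b_7 = 25,  b_8 = 1.
Since (b_7, b_8) = (b_1, b_2) = (25, 1) (two consecutive terms determine the rest), the sequence is periodic with period 6.

6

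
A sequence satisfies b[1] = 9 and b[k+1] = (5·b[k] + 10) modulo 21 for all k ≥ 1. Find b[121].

We have b[1] = 9,  b[2] = 13,  b[3] = 12,  b[4] = 7,  b[5] = 3,  b[6] = 4,  b[7] = 9.
The sequence repeats with period 6.
So b[121] = b[1 + ((121-1) mod 6)] = b[1] = 9.

9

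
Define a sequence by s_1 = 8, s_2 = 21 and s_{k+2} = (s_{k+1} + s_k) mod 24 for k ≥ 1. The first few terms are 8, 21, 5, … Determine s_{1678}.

18

Computing terms: s_1 = 8, s_2 = 21, s_3 = 5, s_4 = 2, s_5 = 7, s_6 = 9, s_7 = 16, s_8 = 1, s_9 = 17, s_{10} = 18, s_{11} = 11, s_{12} = 5, s_{13} = 16, s_{14} = 21, s_{15} = 13, s_{16} = 10, s_{17} = 23, s_{18} = 9, s_{19} = 8, s_{20} = 17, s_{21} = 1, s_{22} = 18, s_{23} = 19, s_{24} = 13, s_{25} = 8, s_{26} = 21.
The sequence repeats with period 24.
So s_{1678} = s_{1 + ((1678-1) mod 24)} = s_{22} = 18.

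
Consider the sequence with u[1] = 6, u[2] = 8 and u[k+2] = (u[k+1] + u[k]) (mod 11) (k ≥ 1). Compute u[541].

6

u[1] = 6; u[2] = 8; u[3] = 3; u[4] = 0; u[5] = 3; u[6] = 3; u[7] = 6; u[8] = 9; u[9] = 4; u[10] = 2; u[11] = 6; u[12] = 8.
The sequence repeats with period 10.
(541 - 1) mod 10 = 0, so u[541] = u[1] = 6.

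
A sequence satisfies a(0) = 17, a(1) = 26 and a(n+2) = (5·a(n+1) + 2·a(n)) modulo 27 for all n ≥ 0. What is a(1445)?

Listing terms: a(0) = 17; a(1) = 26; a(2) = 2; a(3) = 8; a(4) = 17; a(5) = 20; a(6) = 26; a(7) = 8; a(8) = 11; a(9) = 17; a(10) = 26.
The sequence repeats with period 9.
So a(1445) = a(0 + ((1445-0) mod 9)) = a(5) = 20.

20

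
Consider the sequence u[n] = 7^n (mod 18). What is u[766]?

7

We have u[1] = 7; u[2] = 13; u[3] = 1; u[4] = 7.
The sequence repeats with period 3.
So u[766] = u[1 + ((766-1) mod 3)] = u[1] = 7.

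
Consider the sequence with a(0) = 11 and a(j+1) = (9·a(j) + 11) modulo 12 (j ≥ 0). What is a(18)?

5

Listing terms: a(0) = 11, a(1) = 2, a(2) = 5, a(3) = 8, a(4) = 11.
Since a(4) = a(0) = 11, the sequence is periodic with period 4.
(18 - 0) mod 4 = 2, so a(18) = a(2) = 5.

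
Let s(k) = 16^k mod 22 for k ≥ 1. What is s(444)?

20

We have s(1) = 16, s(2) = 14, s(3) = 4, s(4) = 20, s(5) = 12, s(6) = 16.
Since s(6) = s(1) = 16, the sequence is periodic with period 5.
So s(444) = s(1 + ((444-1) mod 5)) = s(4) = 20.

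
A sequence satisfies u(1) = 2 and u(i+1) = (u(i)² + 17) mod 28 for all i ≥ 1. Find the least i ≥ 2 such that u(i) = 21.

Listing terms: u(1) = 2,  u(2) = 21,  u(3) = 10,  u(4) = 5,  u(5) = 14,  u(6) = 17,  u(7) = 26,  u(8) = 21.
Since u(8) = u(2) = 21, the sequence is eventually periodic: after a pre-period of length 1 it cycles with period 6.
The value 21 first appears (with i ≥ 2) at u(2).

2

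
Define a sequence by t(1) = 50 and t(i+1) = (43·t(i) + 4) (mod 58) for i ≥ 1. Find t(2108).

We have t(1) = 50, t(2) = 8, t(3) = 0, t(4) = 4, t(5) = 2, t(6) = 32, t(7) = 46, t(8) = 10, t(9) = 28, t(10) = 48, t(11) = 38, t(12) = 14, t(13) = 26, t(14) = 20, t(15) = 52, t(16) = 36, t(17) = 44, t(18) = 40, t(19) = 42, t(20) = 12, t(21) = 56, t(22) = 34, t(23) = 16, t(24) = 54, t(25) = 6, t(26) = 30, t(27) = 18, t(28) = 24, t(29) = 50.
The sequence repeats with period 28.
(2108 - 1) mod 28 = 7, so t(2108) = t(8) = 10.

10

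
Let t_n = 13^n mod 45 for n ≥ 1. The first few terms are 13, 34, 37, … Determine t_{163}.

22

t_1 = 13, t_2 = 34, t_3 = 37, t_4 = 31, t_5 = 43, t_6 = 19, t_7 = 22, t_8 = 16, t_9 = 28, t_{10} = 4, t_{11} = 7, t_{12} = 1, t_{13} = 13.
Since t_{13} = t_1 = 13, the sequence is periodic with period 12.
(163 - 1) mod 12 = 6, so t_{163} = t_7 = 22.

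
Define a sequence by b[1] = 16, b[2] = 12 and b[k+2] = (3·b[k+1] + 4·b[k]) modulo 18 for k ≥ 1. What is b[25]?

16

Listing terms: b[1] = 16, b[2] = 12, b[3] = 10, b[4] = 6, b[5] = 4, b[6] = 0, b[7] = 16, b[8] = 12.
Since (b[7], b[8]) = (b[1], b[2]) = (16, 12) (two consecutive terms determine the rest), the sequence is periodic with period 6.
So b[25] = b[1 + ((25-1) mod 6)] = b[1] = 16.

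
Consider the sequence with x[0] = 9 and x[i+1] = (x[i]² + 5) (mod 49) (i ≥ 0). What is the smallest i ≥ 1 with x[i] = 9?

Computing terms: x[0] = 9,  x[1] = 37,  x[2] = 2,  x[3] = 9.
The sequence repeats with period 3.
The value 9 next appears (with i ≥ 1) at x[3].

3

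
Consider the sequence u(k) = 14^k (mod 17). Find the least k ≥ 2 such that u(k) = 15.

We have u(1) = 14; u(2) = 9; u(3) = 7; u(4) = 13; u(5) = 12; u(6) = 15; u(7) = 6; u(8) = 16; u(9) = 3; u(10) = 8; u(11) = 10; u(12) = 4; u(13) = 5; u(14) = 2; u(15) = 11; u(16) = 1; u(17) = 14.
Since u(17) = u(1) = 14, the sequence is periodic with period 16.
The value 15 first appears (with k ≥ 2) at u(6).

6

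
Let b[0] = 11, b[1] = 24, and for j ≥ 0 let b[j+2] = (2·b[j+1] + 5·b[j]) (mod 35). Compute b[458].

Listing terms: b[0] = 11, b[1] = 24, b[2] = 33, b[3] = 11, b[4] = 12, b[5] = 9, b[6] = 8, b[7] = 26, b[8] = 22, b[9] = 34, b[10] = 3, b[11] = 1, b[12] = 17, b[13] = 4, b[14] = 23, b[15] = 31, b[16] = 2, b[17] = 19, b[18] = 13, b[19] = 16, b[20] = 27, b[21] = 29, b[22] = 18, b[23] = 6, b[24] = 32, b[25] = 24, b[26] = 33.
Since (b[25], b[26]) = (b[1], b[2]) = (24, 33) (two consecutive terms determine the rest), the sequence is eventually periodic: after a pre-period of length 1 it cycles with period 24.
For j ≥ 1, b[j] depends only on (j - 1) mod 24. (458 - 1) mod 24 = 1, so b[458] = b[2] = 33.

33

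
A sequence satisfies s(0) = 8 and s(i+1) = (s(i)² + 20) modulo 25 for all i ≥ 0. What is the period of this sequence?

Computing terms: s(0) = 8, s(1) = 9, s(2) = 1, s(3) = 21, s(4) = 11, s(5) = 16, s(6) = 1.
Since s(6) = s(2) = 1, the sequence is eventually periodic: after a pre-period of length 2 it cycles with period 4.

4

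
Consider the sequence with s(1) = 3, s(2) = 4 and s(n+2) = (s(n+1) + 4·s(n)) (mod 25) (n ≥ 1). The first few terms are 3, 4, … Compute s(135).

We have s(1) = 3, s(2) = 4, s(3) = 16, s(4) = 7, s(5) = 21, s(6) = 24, s(7) = 8, s(8) = 4, s(9) = 11, s(10) = 2, s(11) = 21, s(12) = 4, s(13) = 13, s(14) = 4, s(15) = 6, s(16) = 22, s(17) = 21, s(18) = 9, s(19) = 18, s(20) = 4, s(21) = 1, s(22) = 17, s(23) = 21, s(24) = 14, s(25) = 23, s(26) = 4, s(27) = 21, s(28) = 12, s(29) = 21, s(30) = 19, s(31) = 3, s(32) = 4.
The sequence repeats with period 30.
So s(135) = s(1 + ((135-1) mod 30)) = s(15) = 6.

6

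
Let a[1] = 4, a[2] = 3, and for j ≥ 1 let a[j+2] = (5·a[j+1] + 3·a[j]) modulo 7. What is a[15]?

We have a[1] = 4; a[2] = 3; a[3] = 6; a[4] = 4; a[5] = 3.
Since (a[4], a[5]) = (a[1], a[2]) = (4, 3) (two consecutive terms determine the rest), the sequence is periodic with period 3.
(15 - 1) mod 3 = 2, so a[15] = a[3] = 6.

6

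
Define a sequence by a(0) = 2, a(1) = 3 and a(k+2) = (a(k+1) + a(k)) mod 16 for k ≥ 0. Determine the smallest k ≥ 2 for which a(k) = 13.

4

Listing terms: a(0) = 2, a(1) = 3, a(2) = 5, a(3) = 8, a(4) = 13, a(5) = 5, a(6) = 2, a(7) = 7, a(8) = 9, a(9) = 0, a(10) = 9, a(11) = 9, a(12) = 2, a(13) = 11, a(14) = 13, a(15) = 8, a(16) = 5, a(17) = 13, a(18) = 2, a(19) = 15, a(20) = 1, a(21) = 0, a(22) = 1, a(23) = 1, a(24) = 2, a(25) = 3.
Since (a(24), a(25)) = (a(0), a(1)) = (2, 3) (two consecutive terms determine the rest), the sequence is periodic with period 24.
The value 13 first appears (with k ≥ 2) at a(4).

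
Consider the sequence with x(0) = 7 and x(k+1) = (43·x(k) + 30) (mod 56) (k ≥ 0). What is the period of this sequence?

We have x(0) = 7; x(1) = 51; x(2) = 39; x(3) = 27; x(4) = 15; x(5) = 3; x(6) = 47; x(7) = 35; x(8) = 23; x(9) = 11; x(10) = 55; x(11) = 43; x(12) = 31; x(13) = 19; x(14) = 7.
The sequence repeats with period 14.

14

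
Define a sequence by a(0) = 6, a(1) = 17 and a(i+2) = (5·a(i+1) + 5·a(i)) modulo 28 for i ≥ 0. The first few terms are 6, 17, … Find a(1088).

Computing terms: a(0) = 6, a(1) = 17, a(2) = 3, a(3) = 16, a(4) = 11, a(5) = 23, a(6) = 2, a(7) = 13, a(8) = 19, a(9) = 20, a(10) = 27, a(11) = 11, a(12) = 22, a(13) = 25, a(14) = 11, a(15) = 12, a(16) = 3, a(17) = 19, a(18) = 26, a(19) = 1, a(20) = 23, a(21) = 8, a(22) = 15, a(23) = 3, a(24) = 6, a(25) = 17.
Since (a(24), a(25)) = (a(0), a(1)) = (6, 17) (two consecutive terms determine the rest), the sequence is periodic with period 24.
So a(1088) = a(0 + ((1088-0) mod 24)) = a(8) = 19.

19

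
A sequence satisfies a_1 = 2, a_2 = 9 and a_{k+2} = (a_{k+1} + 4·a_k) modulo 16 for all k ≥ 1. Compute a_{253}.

9

a_1 = 2, a_2 = 9, a_3 = 1, a_4 = 5, a_5 = 9, a_6 = 13, a_7 = 1, a_8 = 5.
Since (a_7, a_8) = (a_3, a_4) = (1, 5) (two consecutive terms determine the rest), the sequence is eventually periodic: after a pre-period of length 2 it cycles with period 4.
For k ≥ 3, a_k depends only on (k - 3) mod 4. (253 - 3) mod 4 = 2, so a_{253} = a_5 = 9.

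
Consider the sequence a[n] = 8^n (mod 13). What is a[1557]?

8

a[0] = 1; a[1] = 8; a[2] = 12; a[3] = 5; a[4] = 1.
Since a[4] = a[0] = 1, the sequence is periodic with period 4.
(1557 - 0) mod 4 = 1, so a[1557] = a[1] = 8.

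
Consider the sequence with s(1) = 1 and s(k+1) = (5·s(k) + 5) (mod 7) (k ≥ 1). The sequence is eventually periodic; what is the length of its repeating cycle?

6

We have s(1) = 1,  s(2) = 3,  s(3) = 6,  s(4) = 0,  s(5) = 5,  s(6) = 2,  s(7) = 1.
The sequence repeats with period 6.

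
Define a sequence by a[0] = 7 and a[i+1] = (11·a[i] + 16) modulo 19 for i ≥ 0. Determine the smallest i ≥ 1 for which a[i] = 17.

a[0] = 7; a[1] = 17; a[2] = 13; a[3] = 7.
Since a[3] = a[0] = 7, the sequence is periodic with period 3.
The value 17 first appears (with i ≥ 1) at a[1].

1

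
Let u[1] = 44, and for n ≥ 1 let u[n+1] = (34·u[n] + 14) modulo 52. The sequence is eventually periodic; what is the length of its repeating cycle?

Computing terms: u[1] = 44; u[2] = 2; u[3] = 30; u[4] = 46; u[5] = 18; u[6] = 2.
Since u[6] = u[2] = 2, the sequence is eventually periodic: after a pre-period of length 1 it cycles with period 4.

4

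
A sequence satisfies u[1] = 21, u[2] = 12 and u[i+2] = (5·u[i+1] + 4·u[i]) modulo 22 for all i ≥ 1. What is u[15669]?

u[1] = 21, u[2] = 12, u[3] = 12, u[4] = 20, u[5] = 16, u[6] = 6, u[7] = 6, u[8] = 10, u[9] = 8, u[10] = 14, u[11] = 14, u[12] = 16, u[13] = 4, u[14] = 18, u[15] = 18, u[16] = 8, u[17] = 2, u[18] = 20, u[19] = 20, u[20] = 4, u[21] = 12, u[22] = 10, u[23] = 10, u[24] = 2, u[25] = 6, u[26] = 16, u[27] = 16, u[28] = 12, u[29] = 14, u[30] = 8, u[31] = 8, u[32] = 6, u[33] = 18, u[34] = 4, u[35] = 4, u[36] = 14, u[37] = 20, u[38] = 2, u[39] = 2, u[40] = 18, u[41] = 10, u[42] = 12, u[43] = 12.
Since (u[42], u[43]) = (u[2], u[3]) = (12, 12) (two consecutive terms determine the rest), the sequence is eventually periodic: after a pre-period of length 1 it cycles with period 40.
For i ≥ 2, u[i] depends only on (i - 2) mod 40. (15669 - 2) mod 40 = 27, so u[15669] = u[29] = 14.

14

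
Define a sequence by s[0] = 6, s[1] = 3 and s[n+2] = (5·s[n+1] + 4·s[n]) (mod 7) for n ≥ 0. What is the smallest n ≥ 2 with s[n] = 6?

We have s[0] = 6; s[1] = 3; s[2] = 4; s[3] = 4; s[4] = 1; s[5] = 0; s[6] = 4; s[7] = 6; s[8] = 4; s[9] = 2; s[10] = 5; s[11] = 5; s[12] = 3; s[13] = 0; s[14] = 5; s[15] = 4; s[16] = 5; s[17] = 6; s[18] = 1; s[19] = 1; s[20] = 2; s[21] = 0; s[22] = 1; s[23] = 5; s[24] = 1; s[25] = 4; s[26] = 3; s[27] = 3; s[28] = 6; s[29] = 0; s[30] = 3; s[31] = 1; s[32] = 3; s[33] = 5; s[34] = 2; s[35] = 2; s[36] = 4; s[37] = 0; s[38] = 2; s[39] = 3; s[40] = 2; s[41] = 1; s[42] = 6; s[43] = 6; s[44] = 5; s[45] = 0; s[46] = 6; s[47] = 2; s[48] = 6; s[49] = 3.
The sequence repeats with period 48.
The value 6 first appears (with n ≥ 2) at s[7].

7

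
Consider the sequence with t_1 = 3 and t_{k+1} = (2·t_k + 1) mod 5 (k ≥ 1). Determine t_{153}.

We have t_1 = 3, t_2 = 2, t_3 = 0, t_4 = 1, t_5 = 3.
Since t_5 = t_1 = 3, the sequence is periodic with period 4.
So t_{153} = t_{1 + ((153-1) mod 4)} = t_1 = 3.

3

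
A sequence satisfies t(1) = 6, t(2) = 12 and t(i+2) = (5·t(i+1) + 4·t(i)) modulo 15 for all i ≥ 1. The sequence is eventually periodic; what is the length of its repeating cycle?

4

We have t(1) = 6,  t(2) = 12,  t(3) = 9,  t(4) = 3,  t(5) = 6,  t(6) = 12.
The sequence repeats with period 4.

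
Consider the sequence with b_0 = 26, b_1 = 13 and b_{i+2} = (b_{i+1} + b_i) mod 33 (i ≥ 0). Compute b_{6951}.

2

b_0 = 26,  b_1 = 13,  b_2 = 6,  b_3 = 19,  b_4 = 25,  b_5 = 11,  b_6 = 3,  b_7 = 14,  b_8 = 17,  b_9 = 31,  b_{10} = 15,  b_{11} = 13,  b_{12} = 28,  b_{13} = 8,  b_{14} = 3,  b_{15} = 11,  b_{16} = 14,  b_{17} = 25,  b_{18} = 6,  b_{19} = 31,  b_{20} = 4,  b_{21} = 2,  b_{22} = 6,  b_{23} = 8,  b_{24} = 14,  b_{25} = 22,  b_{26} = 3,  b_{27} = 25,  b_{28} = 28,  b_{29} = 20,  b_{30} = 15,  b_{31} = 2,  b_{32} = 17,  b_{33} = 19,  b_{34} = 3,  b_{35} = 22,  b_{36} = 25,  b_{37} = 14,  b_{38} = 6,  b_{39} = 20,  b_{40} = 26,  b_{41} = 13.
Since (b_{40}, b_{41}) = (b_0, b_1) = (26, 13) (two consecutive terms determine the rest), the sequence is periodic with period 40.
So b_{6951} = b_{0 + ((6951-0) mod 40)} = b_{31} = 2.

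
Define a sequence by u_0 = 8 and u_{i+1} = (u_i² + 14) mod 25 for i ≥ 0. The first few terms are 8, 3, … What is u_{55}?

Computing terms: u_0 = 8,  u_1 = 3,  u_2 = 23,  u_3 = 18,  u_4 = 13,  u_5 = 8.
The sequence repeats with period 5.
(55 - 0) mod 5 = 0, so u_{55} = u_0 = 8.

8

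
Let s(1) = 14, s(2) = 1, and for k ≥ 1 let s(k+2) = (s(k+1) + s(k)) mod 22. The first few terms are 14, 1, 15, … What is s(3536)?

s(1) = 14,  s(2) = 1,  s(3) = 15,  s(4) = 16,  s(5) = 9,  s(6) = 3,  s(7) = 12,  s(8) = 15,  s(9) = 5,  s(10) = 20,  s(11) = 3,  s(12) = 1,  s(13) = 4,  s(14) = 5,  s(15) = 9,  s(16) = 14,  s(17) = 1.
Since (s(16), s(17)) = (s(1), s(2)) = (14, 1) (two consecutive terms determine the rest), the sequence is periodic with period 15.
So s(3536) = s(1 + ((3536-1) mod 15)) = s(11) = 3.

3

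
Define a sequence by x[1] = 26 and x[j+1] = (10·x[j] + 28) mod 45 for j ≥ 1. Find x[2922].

13

Computing terms: x[1] = 26, x[2] = 18, x[3] = 28, x[4] = 38, x[5] = 3, x[6] = 13, x[7] = 23, x[8] = 33, x[9] = 43, x[10] = 8, x[11] = 18.
Since x[11] = x[2] = 18, the sequence is eventually periodic: after a pre-period of length 1 it cycles with period 9.
For j ≥ 2, x[j] depends only on (j - 2) mod 9. (2922 - 2) mod 9 = 4, so x[2922] = x[6] = 13.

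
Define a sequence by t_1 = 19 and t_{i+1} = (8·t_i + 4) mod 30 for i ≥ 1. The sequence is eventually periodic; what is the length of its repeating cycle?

4

Listing terms: t_1 = 19; t_2 = 6; t_3 = 22; t_4 = 0; t_5 = 4; t_6 = 6.
Since t_6 = t_2 = 6, the sequence is eventually periodic: after a pre-period of length 1 it cycles with period 4.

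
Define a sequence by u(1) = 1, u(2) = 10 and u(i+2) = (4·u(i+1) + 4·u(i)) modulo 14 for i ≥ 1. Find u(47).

4

u(1) = 1, u(2) = 10, u(3) = 2, u(4) = 6, u(5) = 4, u(6) = 12, u(7) = 8, u(8) = 10, u(9) = 2.
Since (u(8), u(9)) = (u(2), u(3)) = (10, 2) (two consecutive terms determine the rest), the sequence is eventually periodic: after a pre-period of length 1 it cycles with period 6.
For i ≥ 2, u(i) depends only on (i - 2) mod 6. (47 - 2) mod 6 = 3, so u(47) = u(5) = 4.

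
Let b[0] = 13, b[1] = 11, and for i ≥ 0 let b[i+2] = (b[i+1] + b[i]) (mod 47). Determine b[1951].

b[0] = 13, b[1] = 11, b[2] = 24, b[3] = 35, b[4] = 12, b[5] = 0, b[6] = 12, b[7] = 12, b[8] = 24, b[9] = 36, b[10] = 13, b[11] = 2, b[12] = 15, b[13] = 17, b[14] = 32, b[15] = 2, b[16] = 34, b[17] = 36, b[18] = 23, b[19] = 12, b[20] = 35, b[21] = 0, b[22] = 35, b[23] = 35, b[24] = 23, b[25] = 11, b[26] = 34, b[27] = 45, b[28] = 32, b[29] = 30, b[30] = 15, b[31] = 45, b[32] = 13, b[33] = 11.
The sequence repeats with period 32.
So b[1951] = b[0 + ((1951-0) mod 32)] = b[31] = 45.

45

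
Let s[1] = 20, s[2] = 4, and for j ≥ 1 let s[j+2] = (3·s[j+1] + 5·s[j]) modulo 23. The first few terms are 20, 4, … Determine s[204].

s[1] = 20,  s[2] = 4,  s[3] = 20,  s[4] = 11,  s[5] = 18,  s[6] = 17,  s[7] = 3,  s[8] = 2,  s[9] = 21,  s[10] = 4,  s[11] = 2,  s[12] = 3,  s[13] = 19,  s[14] = 3,  s[15] = 12,  s[16] = 5,  s[17] = 6,  s[18] = 20,  s[19] = 21,  s[20] = 2,  s[21] = 19,  s[22] = 21,  s[23] = 20,  s[24] = 4.
The sequence repeats with period 22.
So s[204] = s[1 + ((204-1) mod 22)] = s[6] = 17.

17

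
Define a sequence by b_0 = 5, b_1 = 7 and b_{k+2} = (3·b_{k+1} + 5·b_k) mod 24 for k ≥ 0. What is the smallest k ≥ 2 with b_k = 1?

6

Listing terms: b_0 = 5, b_1 = 7, b_2 = 22, b_3 = 5, b_4 = 5, b_5 = 16, b_6 = 1, b_7 = 11, b_8 = 14, b_9 = 1, b_{10} = 1, b_{11} = 8, b_{12} = 5, b_{13} = 7.
Since (b_{12}, b_{13}) = (b_0, b_1) = (5, 7) (two consecutive terms determine the rest), the sequence is periodic with period 12.
The value 1 first appears (with k ≥ 2) at b_6.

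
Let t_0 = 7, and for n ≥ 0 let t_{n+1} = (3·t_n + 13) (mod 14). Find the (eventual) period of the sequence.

We have t_0 = 7,  t_1 = 6,  t_2 = 3,  t_3 = 8,  t_4 = 9,  t_5 = 12,  t_6 = 7.
The sequence repeats with period 6.

6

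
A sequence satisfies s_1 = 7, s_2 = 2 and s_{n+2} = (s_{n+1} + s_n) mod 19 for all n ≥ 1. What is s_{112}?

11

Computing terms: s_1 = 7, s_2 = 2, s_3 = 9, s_4 = 11, s_5 = 1, s_6 = 12, s_7 = 13, s_8 = 6, s_9 = 0, s_{10} = 6, s_{11} = 6, s_{12} = 12, s_{13} = 18, s_{14} = 11, s_{15} = 10, s_{16} = 2, s_{17} = 12, s_{18} = 14, s_{19} = 7, s_{20} = 2.
Since (s_{19}, s_{20}) = (s_1, s_2) = (7, 2) (two consecutive terms determine the rest), the sequence is periodic with period 18.
So s_{112} = s_{1 + ((112-1) mod 18)} = s_4 = 11.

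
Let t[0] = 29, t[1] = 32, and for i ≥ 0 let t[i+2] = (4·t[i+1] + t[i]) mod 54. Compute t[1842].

Listing terms: t[0] = 29,  t[1] = 32,  t[2] = 49,  t[3] = 12,  t[4] = 43,  t[5] = 22,  t[6] = 23,  t[7] = 6,  t[8] = 47,  t[9] = 32,  t[10] = 13,  t[11] = 30,  t[12] = 25,  t[13] = 22,  t[14] = 5,  t[15] = 42,  t[16] = 11,  t[17] = 32,  t[18] = 31,  t[19] = 48,  t[20] = 7,  t[21] = 22,  t[22] = 41,  t[23] = 24,  t[24] = 29,  t[25] = 32.
The sequence repeats with period 24.
(1842 - 0) mod 24 = 18, so t[1842] = t[18] = 31.

31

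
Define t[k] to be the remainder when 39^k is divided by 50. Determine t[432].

Computing terms: t[1] = 39; t[2] = 21; t[3] = 19; t[4] = 41; t[5] = 49; t[6] = 11; t[7] = 29; t[8] = 31; t[9] = 9; t[10] = 1; t[11] = 39.
The sequence repeats with period 10.
(432 - 1) mod 10 = 1, so t[432] = t[2] = 21.

21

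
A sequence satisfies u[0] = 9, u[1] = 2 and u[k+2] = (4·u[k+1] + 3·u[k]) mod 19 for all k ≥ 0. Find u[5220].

Computing terms: u[0] = 9,  u[1] = 2,  u[2] = 16,  u[3] = 13,  u[4] = 5,  u[5] = 2,  u[6] = 4,  u[7] = 3,  u[8] = 5,  u[9] = 10,  u[10] = 17,  u[11] = 3,  u[12] = 6,  u[13] = 14,  u[14] = 17,  u[15] = 15,  u[16] = 16,  u[17] = 14,  u[18] = 9,  u[19] = 2.
Since (u[18], u[19]) = (u[0], u[1]) = (9, 2) (two consecutive terms determine the rest), the sequence is periodic with period 18.
So u[5220] = u[0 + ((5220-0) mod 18)] = u[0] = 9.

9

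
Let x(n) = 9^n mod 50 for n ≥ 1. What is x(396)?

x(1) = 9, x(2) = 31, x(3) = 29, x(4) = 11, x(5) = 49, x(6) = 41, x(7) = 19, x(8) = 21, x(9) = 39, x(10) = 1, x(11) = 9.
The sequence repeats with period 10.
So x(396) = x(1 + ((396-1) mod 10)) = x(6) = 41.

41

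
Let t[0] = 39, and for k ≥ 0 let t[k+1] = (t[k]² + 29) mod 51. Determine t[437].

38

Listing terms: t[0] = 39,  t[1] = 20,  t[2] = 21,  t[3] = 11,  t[4] = 48,  t[5] = 38,  t[6] = 45,  t[7] = 14,  t[8] = 21.
Since t[8] = t[2] = 21, the sequence is eventually periodic: after a pre-period of length 2 it cycles with period 6.
For k ≥ 2, t[k] depends only on (k - 2) mod 6. (437 - 2) mod 6 = 3, so t[437] = t[5] = 38.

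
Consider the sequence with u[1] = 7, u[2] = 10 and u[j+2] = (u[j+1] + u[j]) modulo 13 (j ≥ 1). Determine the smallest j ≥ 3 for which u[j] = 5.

5

u[1] = 7; u[2] = 10; u[3] = 4; u[4] = 1; u[5] = 5; u[6] = 6; u[7] = 11; u[8] = 4; u[9] = 2; u[10] = 6; u[11] = 8; u[12] = 1; u[13] = 9; u[14] = 10; u[15] = 6; u[16] = 3; u[17] = 9; u[18] = 12; u[19] = 8; u[20] = 7; u[21] = 2; u[22] = 9; u[23] = 11; u[24] = 7; u[25] = 5; u[26] = 12; u[27] = 4; u[28] = 3; u[29] = 7; u[30] = 10.
The sequence repeats with period 28.
The value 5 first appears (with j ≥ 3) at u[5].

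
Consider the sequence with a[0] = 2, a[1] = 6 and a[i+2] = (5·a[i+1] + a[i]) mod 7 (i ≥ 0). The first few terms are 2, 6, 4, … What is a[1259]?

a[0] = 2,  a[1] = 6,  a[2] = 4,  a[3] = 5,  a[4] = 1,  a[5] = 3,  a[6] = 2,  a[7] = 6.
Since (a[6], a[7]) = (a[0], a[1]) = (2, 6) (two consecutive terms determine the rest), the sequence is periodic with period 6.
(1259 - 0) mod 6 = 5, so a[1259] = a[5] = 3.

3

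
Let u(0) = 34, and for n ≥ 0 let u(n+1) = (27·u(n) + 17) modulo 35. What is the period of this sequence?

4

Computing terms: u(0) = 34, u(1) = 25, u(2) = 27, u(3) = 11, u(4) = 34.
The sequence repeats with period 4.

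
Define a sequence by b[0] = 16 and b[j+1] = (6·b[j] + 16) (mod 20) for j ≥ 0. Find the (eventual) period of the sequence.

5

Listing terms: b[0] = 16; b[1] = 12; b[2] = 8; b[3] = 4; b[4] = 0; b[5] = 16.
The sequence repeats with period 5.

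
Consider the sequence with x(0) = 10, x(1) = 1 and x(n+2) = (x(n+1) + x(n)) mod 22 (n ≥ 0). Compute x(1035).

2

We have x(0) = 10,  x(1) = 1,  x(2) = 11,  x(3) = 12,  x(4) = 1,  x(5) = 13,  x(6) = 14,  x(7) = 5,  x(8) = 19,  x(9) = 2,  x(10) = 21,  x(11) = 1,  x(12) = 0,  x(13) = 1,  x(14) = 1,  x(15) = 2,  x(16) = 3,  x(17) = 5,  x(18) = 8,  x(19) = 13,  x(20) = 21,  x(21) = 12,  x(22) = 11,  x(23) = 1,  x(24) = 12,  x(25) = 13,  x(26) = 3,  x(27) = 16,  x(28) = 19,  x(29) = 13,  x(30) = 10,  x(31) = 1.
Since (x(30), x(31)) = (x(0), x(1)) = (10, 1) (two consecutive terms determine the rest), the sequence is periodic with period 30.
So x(1035) = x(0 + ((1035-0) mod 30)) = x(15) = 2.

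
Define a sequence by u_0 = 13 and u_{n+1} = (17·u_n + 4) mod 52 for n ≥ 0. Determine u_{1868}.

Computing terms: u_0 = 13,  u_1 = 17,  u_2 = 33,  u_3 = 45,  u_4 = 41,  u_5 = 25,  u_6 = 13.
The sequence repeats with period 6.
(1868 - 0) mod 6 = 2, so u_{1868} = u_2 = 33.

33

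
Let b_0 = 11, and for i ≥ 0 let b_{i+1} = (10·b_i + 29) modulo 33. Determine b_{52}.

22

b_0 = 11,  b_1 = 7,  b_2 = 0,  b_3 = 29,  b_4 = 22,  b_5 = 18,  b_6 = 11.
The sequence repeats with period 6.
So b_{52} = b_{0 + ((52-0) mod 6)} = b_4 = 22.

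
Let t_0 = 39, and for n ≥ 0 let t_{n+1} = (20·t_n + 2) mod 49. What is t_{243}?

5

We have t_0 = 39, t_1 = 47, t_2 = 11, t_3 = 26, t_4 = 32, t_5 = 5, t_6 = 4, t_7 = 33, t_8 = 25, t_9 = 12, t_{10} = 46, t_{11} = 40, t_{12} = 18, t_{13} = 19, t_{14} = 39.
Since t_{14} = t_0 = 39, the sequence is periodic with period 14.
So t_{243} = t_{0 + ((243-0) mod 14)} = t_5 = 5.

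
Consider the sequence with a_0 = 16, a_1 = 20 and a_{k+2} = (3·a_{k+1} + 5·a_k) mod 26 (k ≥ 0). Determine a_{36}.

a_0 = 16, a_1 = 20, a_2 = 10, a_3 = 0, a_4 = 24, a_5 = 20, a_6 = 24, a_7 = 16, a_8 = 12, a_9 = 12, a_{10} = 18, a_{11} = 10, a_{12} = 16, a_{13} = 20.
The sequence repeats with period 12.
So a_{36} = a_{0 + ((36-0) mod 12)} = a_0 = 16.

16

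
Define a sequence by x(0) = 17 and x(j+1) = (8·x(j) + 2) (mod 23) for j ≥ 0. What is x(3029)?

We have x(0) = 17, x(1) = 0, x(2) = 2, x(3) = 18, x(4) = 8, x(5) = 20, x(6) = 1, x(7) = 10, x(8) = 13, x(9) = 14, x(10) = 22, x(11) = 17.
Since x(11) = x(0) = 17, the sequence is periodic with period 11.
So x(3029) = x(0 + ((3029-0) mod 11)) = x(4) = 8.

8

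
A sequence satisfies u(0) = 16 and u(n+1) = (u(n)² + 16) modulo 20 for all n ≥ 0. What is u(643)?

We have u(0) = 16,  u(1) = 12,  u(2) = 0,  u(3) = 16.
The sequence repeats with period 3.
So u(643) = u(0 + ((643-0) mod 3)) = u(1) = 12.

12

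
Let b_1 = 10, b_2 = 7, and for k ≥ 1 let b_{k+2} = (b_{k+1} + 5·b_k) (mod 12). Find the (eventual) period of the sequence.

We have b_1 = 10,  b_2 = 7,  b_3 = 9,  b_4 = 8,  b_5 = 5,  b_6 = 9,  b_7 = 10,  b_8 = 7.
The sequence repeats with period 6.

6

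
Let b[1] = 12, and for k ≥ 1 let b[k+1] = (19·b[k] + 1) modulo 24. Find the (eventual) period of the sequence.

12

We have b[1] = 12,  b[2] = 13,  b[3] = 8,  b[4] = 9,  b[5] = 4,  b[6] = 5,  b[7] = 0,  b[8] = 1,  b[9] = 20,  b[10] = 21,  b[11] = 16,  b[12] = 17,  b[13] = 12.
Since b[13] = b[1] = 12, the sequence is periodic with period 12.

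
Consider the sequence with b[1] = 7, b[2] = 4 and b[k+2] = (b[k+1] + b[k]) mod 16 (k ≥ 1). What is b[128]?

12

b[1] = 7, b[2] = 4, b[3] = 11, b[4] = 15, b[5] = 10, b[6] = 9, b[7] = 3, b[8] = 12, b[9] = 15, b[10] = 11, b[11] = 10, b[12] = 5, b[13] = 15, b[14] = 4, b[15] = 3, b[16] = 7, b[17] = 10, b[18] = 1, b[19] = 11, b[20] = 12, b[21] = 7, b[22] = 3, b[23] = 10, b[24] = 13, b[25] = 7, b[26] = 4.
Since (b[25], b[26]) = (b[1], b[2]) = (7, 4) (two consecutive terms determine the rest), the sequence is periodic with period 24.
(128 - 1) mod 24 = 7, so b[128] = b[8] = 12.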